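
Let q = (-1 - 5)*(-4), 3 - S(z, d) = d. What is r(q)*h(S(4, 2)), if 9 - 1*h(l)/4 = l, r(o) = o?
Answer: 768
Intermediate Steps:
S(z, d) = 3 - d
q = 24 (q = -6*(-4) = 24)
h(l) = 36 - 4*l
r(q)*h(S(4, 2)) = 24*(36 - 4*(3 - 1*2)) = 24*(36 - 4*(3 - 2)) = 24*(36 - 4*1) = 24*(36 - 4) = 24*32 = 768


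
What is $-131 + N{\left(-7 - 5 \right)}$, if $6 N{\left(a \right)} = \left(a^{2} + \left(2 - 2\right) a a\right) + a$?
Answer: $-109$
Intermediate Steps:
$N{\left(a \right)} = \frac{a}{6} + \frac{a^{2}}{6}$ ($N{\left(a \right)} = \frac{\left(a^{2} + \left(2 - 2\right) a a\right) + a}{6} = \frac{\left(a^{2} + 0 a a\right) + a}{6} = \frac{\left(a^{2} + 0 a\right) + a}{6} = \frac{\left(a^{2} + 0\right) + a}{6} = \frac{a^{2} + a}{6} = \frac{a + a^{2}}{6} = \frac{a}{6} + \frac{a^{2}}{6}$)
$-131 + N{\left(-7 - 5 \right)} = -131 + \frac{\left(-7 - 5\right) \left(1 - 12\right)}{6} = -131 + \frac{1}{6} \left(-12\right) \left(1 - 12\right) = -131 + \frac{1}{6} \left(-12\right) \left(-11\right) = -131 + 22 = -109$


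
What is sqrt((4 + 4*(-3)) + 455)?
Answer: sqrt(447) ≈ 21.142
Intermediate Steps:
sqrt((4 + 4*(-3)) + 455) = sqrt((4 - 12) + 455) = sqrt(-8 + 455) = sqrt(447)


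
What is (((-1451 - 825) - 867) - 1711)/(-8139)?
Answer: 1618/2713 ≈ 0.59639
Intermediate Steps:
(((-1451 - 825) - 867) - 1711)/(-8139) = ((-2276 - 867) - 1711)*(-1/8139) = (-3143 - 1711)*(-1/8139) = -4854*(-1/8139) = 1618/2713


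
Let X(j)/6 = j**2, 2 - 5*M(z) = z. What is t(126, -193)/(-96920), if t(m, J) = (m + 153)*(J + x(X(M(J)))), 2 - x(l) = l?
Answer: 2599443/96920 ≈ 26.820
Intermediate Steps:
M(z) = 2/5 - z/5
X(j) = 6*j**2
x(l) = 2 - l
t(m, J) = (153 + m)*(2 + J - 6*(2/5 - J/5)**2) (t(m, J) = (m + 153)*(J + (2 - 6*(2/5 - J/5)**2)) = (153 + m)*(J + (2 - 6*(2/5 - J/5)**2)) = (153 + m)*(2 + J - 6*(2/5 - J/5)**2))
t(126, -193)/(-96920) = (3978/25 - 918/25*(-193)**2 + (26/25)*126 + (7497/25)*(-193) - 6/25*126*(-193)**2 + (49/25)*(-193)*126)/(-96920) = (3978/25 - 918/25*37249 + 3276/25 - 1446921/25 - 6/25*126*37249 - 1191582/25)*(-1/96920) = (3978/25 - 34194582/25 + 3276/25 - 1446921/25 - 28160244/25 - 1191582/25)*(-1/96920) = -2599443*(-1/96920) = 2599443/96920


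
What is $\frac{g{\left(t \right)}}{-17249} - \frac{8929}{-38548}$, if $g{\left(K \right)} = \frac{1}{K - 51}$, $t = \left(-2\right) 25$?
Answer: $\frac{15555686969}{67156359652} \approx 0.23163$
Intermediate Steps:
$t = -50$
$g{\left(K \right)} = \frac{1}{-51 + K}$
$\frac{g{\left(t \right)}}{-17249} - \frac{8929}{-38548} = \frac{1}{\left(-51 - 50\right) \left(-17249\right)} - \frac{8929}{-38548} = \frac{1}{-101} \left(- \frac{1}{17249}\right) - - \frac{8929}{38548} = \left(- \frac{1}{101}\right) \left(- \frac{1}{17249}\right) + \frac{8929}{38548} = \frac{1}{1742149} + \frac{8929}{38548} = \frac{15555686969}{67156359652}$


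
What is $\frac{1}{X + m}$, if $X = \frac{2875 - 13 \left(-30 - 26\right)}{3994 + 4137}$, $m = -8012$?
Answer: $- \frac{8131}{65141969} \approx -0.00012482$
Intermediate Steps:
$X = \frac{3603}{8131}$ ($X = \frac{2875 - -728}{8131} = \left(2875 + 728\right) \frac{1}{8131} = 3603 \cdot \frac{1}{8131} = \frac{3603}{8131} \approx 0.44312$)
$\frac{1}{X + m} = \frac{1}{\frac{3603}{8131} - 8012} = \frac{1}{- \frac{65141969}{8131}} = - \frac{8131}{65141969}$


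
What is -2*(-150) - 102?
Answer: 198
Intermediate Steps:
-2*(-150) - 102 = 300 - 102 = 198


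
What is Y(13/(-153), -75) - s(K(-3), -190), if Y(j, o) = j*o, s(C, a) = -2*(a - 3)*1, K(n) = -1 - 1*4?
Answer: -19361/51 ≈ -379.63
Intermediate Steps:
K(n) = -5 (K(n) = -1 - 4 = -5)
s(C, a) = 6 - 2*a (s(C, a) = -2*(-3 + a)*1 = (6 - 2*a)*1 = 6 - 2*a)
Y(13/(-153), -75) - s(K(-3), -190) = (13/(-153))*(-75) - (6 - 2*(-190)) = (13*(-1/153))*(-75) - (6 + 380) = -13/153*(-75) - 1*386 = 325/51 - 386 = -19361/51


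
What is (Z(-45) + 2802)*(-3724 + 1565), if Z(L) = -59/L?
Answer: -272355691/45 ≈ -6.0524e+6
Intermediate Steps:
(Z(-45) + 2802)*(-3724 + 1565) = (-59/(-45) + 2802)*(-3724 + 1565) = (-59*(-1/45) + 2802)*(-2159) = (59/45 + 2802)*(-2159) = (126149/45)*(-2159) = -272355691/45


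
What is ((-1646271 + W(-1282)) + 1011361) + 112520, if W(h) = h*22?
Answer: -550594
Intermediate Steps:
W(h) = 22*h
((-1646271 + W(-1282)) + 1011361) + 112520 = ((-1646271 + 22*(-1282)) + 1011361) + 112520 = ((-1646271 - 28204) + 1011361) + 112520 = (-1674475 + 1011361) + 112520 = -663114 + 112520 = -550594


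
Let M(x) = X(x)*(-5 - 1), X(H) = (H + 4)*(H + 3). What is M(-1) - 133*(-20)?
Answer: 2624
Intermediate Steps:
X(H) = (3 + H)*(4 + H) (X(H) = (4 + H)*(3 + H) = (3 + H)*(4 + H))
M(x) = -72 - 42*x - 6*x² (M(x) = (12 + x² + 7*x)*(-5 - 1) = (12 + x² + 7*x)*(-6) = -72 - 42*x - 6*x²)
M(-1) - 133*(-20) = (-72 - 42*(-1) - 6*(-1)²) - 133*(-20) = (-72 + 42 - 6*1) + 2660 = (-72 + 42 - 6) + 2660 = -36 + 2660 = 2624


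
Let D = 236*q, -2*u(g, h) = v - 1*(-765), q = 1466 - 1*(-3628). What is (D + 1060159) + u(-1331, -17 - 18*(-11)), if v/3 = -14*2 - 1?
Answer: 2262004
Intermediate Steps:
q = 5094 (q = 1466 + 3628 = 5094)
v = -87 (v = 3*(-14*2 - 1) = 3*(-28 - 1) = 3*(-29) = -87)
u(g, h) = -339 (u(g, h) = -(-87 - 1*(-765))/2 = -(-87 + 765)/2 = -1/2*678 = -339)
D = 1202184 (D = 236*5094 = 1202184)
(D + 1060159) + u(-1331, -17 - 18*(-11)) = (1202184 + 1060159) - 339 = 2262343 - 339 = 2262004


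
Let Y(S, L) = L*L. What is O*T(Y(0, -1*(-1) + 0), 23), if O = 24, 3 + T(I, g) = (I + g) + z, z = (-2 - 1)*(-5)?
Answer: 864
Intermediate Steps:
Y(S, L) = L²
z = 15 (z = -3*(-5) = 15)
T(I, g) = 12 + I + g (T(I, g) = -3 + ((I + g) + 15) = -3 + (15 + I + g) = 12 + I + g)
O*T(Y(0, -1*(-1) + 0), 23) = 24*(12 + (-1*(-1) + 0)² + 23) = 24*(12 + (1 + 0)² + 23) = 24*(12 + 1² + 23) = 24*(12 + 1 + 23) = 24*36 = 864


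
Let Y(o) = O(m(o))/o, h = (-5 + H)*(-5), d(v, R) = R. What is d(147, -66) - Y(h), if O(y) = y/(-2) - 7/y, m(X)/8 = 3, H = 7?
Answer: -3227/48 ≈ -67.229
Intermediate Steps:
m(X) = 24 (m(X) = 8*3 = 24)
O(y) = -7/y - y/2 (O(y) = y*(-½) - 7/y = -y/2 - 7/y = -7/y - y/2)
h = -10 (h = (-5 + 7)*(-5) = 2*(-5) = -10)
Y(o) = -295/(24*o) (Y(o) = (-7/24 - ½*24)/o = (-7*1/24 - 12)/o = (-7/24 - 12)/o = -295/(24*o))
d(147, -66) - Y(h) = -66 - (-295)/(24*(-10)) = -66 - (-295)*(-1)/(24*10) = -66 - 1*59/48 = -66 - 59/48 = -3227/48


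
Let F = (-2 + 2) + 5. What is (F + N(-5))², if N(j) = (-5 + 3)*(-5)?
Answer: 225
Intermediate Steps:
F = 5 (F = 0 + 5 = 5)
N(j) = 10 (N(j) = -2*(-5) = 10)
(F + N(-5))² = (5 + 10)² = 15² = 225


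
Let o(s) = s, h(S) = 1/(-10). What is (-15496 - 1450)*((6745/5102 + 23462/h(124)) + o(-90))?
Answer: 10146279178275/2551 ≈ 3.9774e+9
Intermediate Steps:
h(S) = -⅒
(-15496 - 1450)*((6745/5102 + 23462/h(124)) + o(-90)) = (-15496 - 1450)*((6745/5102 + 23462/(-⅒)) - 90) = -16946*((6745*(1/5102) + 23462*(-10)) - 90) = -16946*((6745/5102 - 234620) - 90) = -16946*(-1197024495/5102 - 90) = -16946*(-1197483675/5102) = 10146279178275/2551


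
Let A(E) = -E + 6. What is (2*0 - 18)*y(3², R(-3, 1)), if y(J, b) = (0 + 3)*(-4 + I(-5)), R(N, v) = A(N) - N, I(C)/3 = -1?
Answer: 378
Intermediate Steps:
A(E) = 6 - E
I(C) = -3 (I(C) = 3*(-1) = -3)
R(N, v) = 6 - 2*N (R(N, v) = (6 - N) - N = 6 - 2*N)
y(J, b) = -21 (y(J, b) = (0 + 3)*(-4 - 3) = 3*(-7) = -21)
(2*0 - 18)*y(3², R(-3, 1)) = (2*0 - 18)*(-21) = (0 - 18)*(-21) = -18*(-21) = 378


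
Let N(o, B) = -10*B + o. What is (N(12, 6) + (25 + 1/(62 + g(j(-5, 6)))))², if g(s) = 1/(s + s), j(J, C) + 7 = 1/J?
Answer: 10503175225/19882681 ≈ 528.26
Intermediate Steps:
j(J, C) = -7 + 1/J
N(o, B) = o - 10*B
g(s) = 1/(2*s)
(N(12, 6) + (25 + 1/(62 + g(j(-5, 6)))))² = ((12 - 10*6) + (25 + 1/(62 + 1/(2*(-7 + 1/(-5))))))² = ((12 - 60) + (25 + 1/(62 + 1/(2*(-7 - ⅕)))))² = (-48 + (25 + 1/(62 + 1/(2*(-36/5)))))² = (-48 + (25 + 1/(62 + (½)*(-5/36))))² = (-48 + (25 + 1/(62 - 5/72)))² = (-48 + (25 + 1/(4459/72)))² = (-48 + (25 + 72/4459))² = (-48 + 111547/4459)² = (-102485/4459)² = 10503175225/19882681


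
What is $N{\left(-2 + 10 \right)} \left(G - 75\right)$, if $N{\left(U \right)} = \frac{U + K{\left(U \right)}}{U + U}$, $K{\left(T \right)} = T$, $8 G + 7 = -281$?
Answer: $-111$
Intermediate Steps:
$G = -36$ ($G = - \frac{7}{8} + \frac{1}{8} \left(-281\right) = - \frac{7}{8} - \frac{281}{8} = -36$)
$N{\left(U \right)} = 1$ ($N{\left(U \right)} = \frac{U + U}{U + U} = \frac{2 U}{2 U} = 2 U \frac{1}{2 U} = 1$)
$N{\left(-2 + 10 \right)} \left(G - 75\right) = 1 \left(-36 - 75\right) = 1 \left(-111\right) = -111$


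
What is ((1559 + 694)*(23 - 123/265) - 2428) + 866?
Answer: 13040986/265 ≈ 49211.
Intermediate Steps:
((1559 + 694)*(23 - 123/265) - 2428) + 866 = (2253*(23 - 123*1/265) - 2428) + 866 = (2253*(23 - 123/265) - 2428) + 866 = (2253*(5972/265) - 2428) + 866 = (13454916/265 - 2428) + 866 = 12811496/265 + 866 = 13040986/265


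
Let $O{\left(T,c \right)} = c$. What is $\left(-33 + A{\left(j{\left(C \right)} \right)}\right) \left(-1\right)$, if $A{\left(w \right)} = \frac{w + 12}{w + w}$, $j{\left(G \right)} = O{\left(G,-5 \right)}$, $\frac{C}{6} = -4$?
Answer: $\frac{337}{10} \approx 33.7$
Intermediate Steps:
$C = -24$ ($C = 6 \left(-4\right) = -24$)
$j{\left(G \right)} = -5$
$A{\left(w \right)} = \frac{12 + w}{2 w}$
$\left(-33 + A{\left(j{\left(C \right)} \right)}\right) \left(-1\right) = \left(-33 + \frac{12 - 5}{2 \left(-5\right)}\right) \left(-1\right) = \left(-33 + \frac{1}{2} \left(- \frac{1}{5}\right) 7\right) \left(-1\right) = \left(-33 - \frac{7}{10}\right) \left(-1\right) = \left(- \frac{337}{10}\right) \left(-1\right) = \frac{337}{10}$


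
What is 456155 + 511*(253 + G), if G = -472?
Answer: 344246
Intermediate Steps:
456155 + 511*(253 + G) = 456155 + 511*(253 - 472) = 456155 + 511*(-219) = 456155 - 111909 = 344246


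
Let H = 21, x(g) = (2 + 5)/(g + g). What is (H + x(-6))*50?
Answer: 6125/6 ≈ 1020.8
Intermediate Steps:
x(g) = 7/(2*g) (x(g) = 7/((2*g)) = 7*(1/(2*g)) = 7/(2*g))
(H + x(-6))*50 = (21 + (7/2)/(-6))*50 = (21 + (7/2)*(-⅙))*50 = (21 - 7/12)*50 = (245/12)*50 = 6125/6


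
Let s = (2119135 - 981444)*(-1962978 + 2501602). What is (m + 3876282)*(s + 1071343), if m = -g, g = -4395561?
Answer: 5068892319981825261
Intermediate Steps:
m = 4395561 (m = -1*(-4395561) = 4395561)
s = 612787677184 (s = 1137691*538624 = 612787677184)
(m + 3876282)*(s + 1071343) = (4395561 + 3876282)*(612787677184 + 1071343) = 8271843*612788748527 = 5068892319981825261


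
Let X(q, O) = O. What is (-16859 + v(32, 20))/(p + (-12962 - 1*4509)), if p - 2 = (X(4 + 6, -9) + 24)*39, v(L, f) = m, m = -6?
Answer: 16865/16884 ≈ 0.99887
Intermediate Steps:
v(L, f) = -6
p = 587 (p = 2 + (-9 + 24)*39 = 2 + 15*39 = 2 + 585 = 587)
(-16859 + v(32, 20))/(p + (-12962 - 1*4509)) = (-16859 - 6)/(587 + (-12962 - 1*4509)) = -16865/(587 + (-12962 - 4509)) = -16865/(587 - 17471) = -16865/(-16884) = -16865*(-1/16884) = 16865/16884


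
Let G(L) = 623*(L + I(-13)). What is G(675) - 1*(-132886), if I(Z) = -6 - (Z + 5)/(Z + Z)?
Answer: 7143257/13 ≈ 5.4948e+5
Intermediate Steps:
I(Z) = -6 - (5 + Z)/(2*Z)
G(L) = -51086/13 + 623*L (G(L) = 623*(L + (½)*(-5 - 13*(-13))/(-13)) = 623*(L + (½)*(-1/13)*(-5 + 169)) = 623*(L + (½)*(-1/13)*164) = 623*(L - 82/13) = 623*(-82/13 + L) = -51086/13 + 623*L)
G(675) - 1*(-132886) = (-51086/13 + 623*675) - 1*(-132886) = (-51086/13 + 420525) + 132886 = 5415739/13 + 132886 = 7143257/13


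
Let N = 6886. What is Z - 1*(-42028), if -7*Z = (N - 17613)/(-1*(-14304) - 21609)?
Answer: 2149091053/51135 ≈ 42028.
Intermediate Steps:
Z = -10727/51135 (Z = -(6886 - 17613)/(7*(-1*(-14304) - 21609)) = -(-10727)/(7*(14304 - 21609)) = -(-10727)/(7*(-7305)) = -(-10727)*(-1)/(7*7305) = -1/7*10727/7305 = -10727/51135 ≈ -0.20978)
Z - 1*(-42028) = -10727/51135 - 1*(-42028) = -10727/51135 + 42028 = 2149091053/51135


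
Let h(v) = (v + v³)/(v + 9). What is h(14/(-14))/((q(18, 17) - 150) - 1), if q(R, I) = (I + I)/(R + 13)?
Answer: 31/18588 ≈ 0.0016677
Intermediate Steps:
q(R, I) = 2*I/(13 + R) (q(R, I) = (2*I)/(13 + R) = 2*I/(13 + R))
h(v) = (v + v³)/(9 + v)
h(14/(-14))/((q(18, 17) - 150) - 1) = ((14/(-14) + (14/(-14))³)/(9 + 14/(-14)))/((2*17/(13 + 18) - 150) - 1) = ((14*(-1/14) + (14*(-1/14))³)/(9 + 14*(-1/14)))/((2*17/31 - 150) - 1) = ((-1 + (-1)³)/(9 - 1))/((2*17*(1/31) - 150) - 1) = ((-1 - 1)/8)/((34/31 - 150) - 1) = ((⅛)*(-2))/(-4616/31 - 1) = -1/(4*(-4647/31)) = -¼*(-31/4647) = 31/18588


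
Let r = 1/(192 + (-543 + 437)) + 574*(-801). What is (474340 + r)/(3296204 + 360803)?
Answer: 1252677/314502602 ≈ 0.0039830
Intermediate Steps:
r = -39540563/86 (r = 1/(192 - 106) - 459774 = 1/86 - 459774 = -39540563/86 ≈ -4.5977e+5)
(474340 + r)/(3296204 + 360803) = (474340 - 39540563/86)/(3296204 + 360803) = (1252677/86)/3657007 = (1252677/86)*(1/3657007) = 1252677/314502602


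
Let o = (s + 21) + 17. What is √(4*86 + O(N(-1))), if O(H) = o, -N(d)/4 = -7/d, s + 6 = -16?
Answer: 6*√10 ≈ 18.974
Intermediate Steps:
s = -22 (s = -6 - 16 = -22)
N(d) = 28/d (N(d) = -(-28)/d = 28/d)
o = 16 (o = (-22 + 21) + 17 = -1 + 17 = 16)
O(H) = 16
√(4*86 + O(N(-1))) = √(4*86 + 16) = √(344 + 16) = √360 = 6*√10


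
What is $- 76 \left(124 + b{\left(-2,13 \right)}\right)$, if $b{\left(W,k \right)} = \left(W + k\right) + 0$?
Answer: $-10260$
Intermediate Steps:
$b{\left(W,k \right)} = W + k$
$- 76 \left(124 + b{\left(-2,13 \right)}\right) = - 76 \left(124 + \left(-2 + 13\right)\right) = - 76 \left(124 + 11\right) = \left(-76\right) 135 = -10260$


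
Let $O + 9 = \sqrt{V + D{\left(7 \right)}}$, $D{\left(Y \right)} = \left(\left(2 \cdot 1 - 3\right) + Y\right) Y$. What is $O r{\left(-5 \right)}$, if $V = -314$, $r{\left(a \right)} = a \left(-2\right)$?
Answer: $-90 + 40 i \sqrt{17} \approx -90.0 + 164.92 i$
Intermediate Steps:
$r{\left(a \right)} = - 2 a$
$D{\left(Y \right)} = Y \left(-1 + Y\right)$ ($D{\left(Y \right)} = \left(\left(2 - 3\right) + Y\right) Y = \left(-1 + Y\right) Y = Y \left(-1 + Y\right)$)
$O = -9 + 4 i \sqrt{17}$ ($O = -9 + \sqrt{-314 + 7 \left(-1 + 7\right)} = -9 + \sqrt{-314 + 7 \cdot 6} = -9 + \sqrt{-314 + 42} = -9 + \sqrt{-272} = -9 + 4 i \sqrt{17} \approx -9.0 + 16.492 i$)
$O r{\left(-5 \right)} = \left(-9 + 4 i \sqrt{17}\right) \left(\left(-2\right) \left(-5\right)\right) = \left(-9 + 4 i \sqrt{17}\right) 10 = -90 + 40 i \sqrt{17}$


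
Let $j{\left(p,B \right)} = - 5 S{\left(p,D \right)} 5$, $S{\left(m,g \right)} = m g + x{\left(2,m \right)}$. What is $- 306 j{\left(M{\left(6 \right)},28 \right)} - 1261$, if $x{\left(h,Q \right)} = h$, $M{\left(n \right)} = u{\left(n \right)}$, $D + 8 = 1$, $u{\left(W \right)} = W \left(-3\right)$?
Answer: $977939$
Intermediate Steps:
$u{\left(W \right)} = - 3 W$
$D = -7$ ($D = -8 + 1 = -7$)
$M{\left(n \right)} = - 3 n$
$S{\left(m,g \right)} = 2 + g m$ ($S{\left(m,g \right)} = m g + 2 = g m + 2 = 2 + g m$)
$j{\left(p,B \right)} = -50 + 175 p$ ($j{\left(p,B \right)} = - 5 \left(2 - 7 p\right) 5 = \left(-10 + 35 p\right) 5 = -50 + 175 p$)
$- 306 j{\left(M{\left(6 \right)},28 \right)} - 1261 = - 306 \left(-50 + 175 \left(\left(-3\right) 6\right)\right) - 1261 = - 306 \left(-50 + 175 \left(-18\right)\right) - 1261 = - 306 \left(-50 - 3150\right) - 1261 = \left(-306\right) \left(-3200\right) - 1261 = 979200 - 1261 = 977939$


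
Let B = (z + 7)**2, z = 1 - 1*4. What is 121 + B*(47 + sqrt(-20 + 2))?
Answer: 873 + 48*I*sqrt(2) ≈ 873.0 + 67.882*I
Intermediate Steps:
z = -3 (z = 1 - 4 = -3)
B = 16 (B = (-3 + 7)**2 = 4**2 = 16)
121 + B*(47 + sqrt(-20 + 2)) = 121 + 16*(47 + sqrt(-20 + 2)) = 121 + 16*(47 + sqrt(-18)) = 121 + 16*(47 + 3*I*sqrt(2)) = 121 + (752 + 48*I*sqrt(2)) = 873 + 48*I*sqrt(2)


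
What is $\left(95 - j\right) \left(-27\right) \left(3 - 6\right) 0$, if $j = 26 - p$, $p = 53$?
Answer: $0$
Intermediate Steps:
$j = -27$ ($j = 26 - 53 = -27$)
$\left(95 - j\right) \left(-27\right) \left(3 - 6\right) 0 = \left(95 - -27\right) \left(-27\right) \left(3 - 6\right) 0 = \left(95 + 27\right) \left(-27\right) \left(\left(-3\right) 0\right) = 122 \left(-27\right) 0 = \left(-3294\right) 0 = 0$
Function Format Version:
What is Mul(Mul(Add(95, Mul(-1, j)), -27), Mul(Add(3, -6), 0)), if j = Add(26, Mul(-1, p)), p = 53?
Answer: 0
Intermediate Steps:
j = -27 (j = Add(26, Mul(-1, 53)) = Add(26, -53) = -27)
Mul(Mul(Add(95, Mul(-1, j)), -27), Mul(Add(3, -6), 0)) = Mul(Mul(Add(95, Mul(-1, -27)), -27), Mul(Add(3, -6), 0)) = Mul(Mul(Add(95, 27), -27), Mul(-3, 0)) = Mul(Mul(122, -27), 0) = Mul(-3294, 0) = 0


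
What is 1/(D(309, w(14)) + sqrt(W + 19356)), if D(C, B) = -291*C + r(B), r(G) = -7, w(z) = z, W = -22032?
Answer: -44963/4043344076 - I*sqrt(669)/4043344076 ≈ -1.112e-5 - 6.3969e-9*I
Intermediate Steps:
D(C, B) = -7 - 291*C (D(C, B) = -291*C - 7 = -7 - 291*C)
1/(D(309, w(14)) + sqrt(W + 19356)) = 1/((-7 - 291*309) + sqrt(-22032 + 19356)) = 1/((-7 - 89919) + sqrt(-2676)) = 1/(-89926 + 2*I*sqrt(669))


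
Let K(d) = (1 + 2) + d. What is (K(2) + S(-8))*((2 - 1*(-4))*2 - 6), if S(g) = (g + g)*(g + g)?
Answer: 1566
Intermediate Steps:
K(d) = 3 + d
S(g) = 4*g² (S(g) = (2*g)*(2*g) = 4*g²)
(K(2) + S(-8))*((2 - 1*(-4))*2 - 6) = ((3 + 2) + 4*(-8)²)*((2 - 1*(-4))*2 - 6) = (5 + 4*64)*((2 + 4)*2 - 6) = (5 + 256)*(6*2 - 6) = 261*(12 - 6) = 261*6 = 1566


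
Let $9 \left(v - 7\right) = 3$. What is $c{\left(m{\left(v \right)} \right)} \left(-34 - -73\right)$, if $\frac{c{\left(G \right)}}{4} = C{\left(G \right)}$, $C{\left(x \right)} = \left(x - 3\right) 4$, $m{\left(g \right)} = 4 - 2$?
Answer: $-624$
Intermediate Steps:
$v = \frac{22}{3}$ ($v = 7 + \frac{1}{9} \cdot 3 = 7 + \frac{1}{3} = \frac{22}{3} \approx 7.3333$)
$m{\left(g \right)} = 2$ ($m{\left(g \right)} = 4 - 2 = 2$)
$C{\left(x \right)} = -12 + 4 x$ ($C{\left(x \right)} = \left(-3 + x\right) 4 = -12 + 4 x$)
$c{\left(G \right)} = -48 + 16 G$ ($c{\left(G \right)} = 4 \left(-12 + 4 G\right) = -48 + 16 G$)
$c{\left(m{\left(v \right)} \right)} \left(-34 - -73\right) = \left(-48 + 16 \cdot 2\right) \left(-34 - -73\right) = \left(-48 + 32\right) \left(-34 + 73\right) = \left(-16\right) 39 = -624$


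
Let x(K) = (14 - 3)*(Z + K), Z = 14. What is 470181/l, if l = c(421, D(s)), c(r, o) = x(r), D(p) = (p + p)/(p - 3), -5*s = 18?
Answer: 156727/1595 ≈ 98.261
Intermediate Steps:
s = -18/5 (s = -⅕*18 = -18/5 ≈ -3.6000)
D(p) = 2*p/(-3 + p) (D(p) = (2*p)/(-3 + p) = 2*p/(-3 + p))
x(K) = 154 + 11*K (x(K) = (14 - 3)*(14 + K) = 11*(14 + K) = 154 + 11*K)
c(r, o) = 154 + 11*r
l = 4785 (l = 154 + 11*421 = 154 + 4631 = 4785)
470181/l = 470181/4785 = 470181*(1/4785) = 156727/1595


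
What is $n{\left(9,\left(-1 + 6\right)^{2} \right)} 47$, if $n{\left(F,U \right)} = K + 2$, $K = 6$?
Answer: $376$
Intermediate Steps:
$n{\left(F,U \right)} = 8$ ($n{\left(F,U \right)} = 6 + 2 = 8$)
$n{\left(9,\left(-1 + 6\right)^{2} \right)} 47 = 8 \cdot 47 = 376$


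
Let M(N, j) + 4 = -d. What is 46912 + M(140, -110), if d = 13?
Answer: 46895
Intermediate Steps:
M(N, j) = -17 (M(N, j) = -4 - 1*13 = -4 - 13 = -17)
46912 + M(140, -110) = 46912 - 17 = 46895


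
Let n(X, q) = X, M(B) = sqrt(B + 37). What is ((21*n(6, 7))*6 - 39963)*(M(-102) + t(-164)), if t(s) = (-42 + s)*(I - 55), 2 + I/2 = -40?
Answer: -1122653238 - 39207*I*sqrt(65) ≈ -1.1227e+9 - 3.161e+5*I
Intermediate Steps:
I = -84 (I = -4 + 2*(-40) = -4 - 80 = -84)
t(s) = 5838 - 139*s (t(s) = (-42 + s)*(-84 - 55) = (-42 + s)*(-139) = 5838 - 139*s)
M(B) = sqrt(37 + B)
((21*n(6, 7))*6 - 39963)*(M(-102) + t(-164)) = ((21*6)*6 - 39963)*(sqrt(37 - 102) + (5838 - 139*(-164))) = (126*6 - 39963)*(sqrt(-65) + (5838 + 22796)) = (756 - 39963)*(I*sqrt(65) + 28634) = -39207*(28634 + I*sqrt(65)) = -1122653238 - 39207*I*sqrt(65)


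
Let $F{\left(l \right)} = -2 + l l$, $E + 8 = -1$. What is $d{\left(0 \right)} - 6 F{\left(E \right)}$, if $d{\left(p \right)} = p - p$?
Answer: $-474$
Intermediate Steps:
$E = -9$ ($E = -8 - 1 = -9$)
$d{\left(p \right)} = 0$
$F{\left(l \right)} = -2 + l^{2}$
$d{\left(0 \right)} - 6 F{\left(E \right)} = 0 - 6 \left(-2 + \left(-9\right)^{2}\right) = 0 - 6 \left(-2 + 81\right) = 0 - 474 = -474$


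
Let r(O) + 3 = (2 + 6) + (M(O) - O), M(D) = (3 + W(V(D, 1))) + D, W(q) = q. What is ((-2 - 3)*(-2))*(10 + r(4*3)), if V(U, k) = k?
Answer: 190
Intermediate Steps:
M(D) = 4 + D (M(D) = (3 + 1) + D = 4 + D)
r(O) = 9 (r(O) = -3 + ((2 + 6) + ((4 + O) - O)) = -3 + (8 + 4) = -3 + 12 = 9)
((-2 - 3)*(-2))*(10 + r(4*3)) = ((-2 - 3)*(-2))*(10 + 9) = -5*(-2)*19 = 10*19 = 190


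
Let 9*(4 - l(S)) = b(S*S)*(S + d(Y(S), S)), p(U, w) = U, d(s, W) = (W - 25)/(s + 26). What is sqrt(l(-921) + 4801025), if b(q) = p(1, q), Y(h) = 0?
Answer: sqrt(7302526907)/39 ≈ 2191.1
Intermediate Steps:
d(s, W) = (-25 + W)/(26 + s)
b(q) = 1
l(S) = 961/234 - 3*S/26 (l(S) = 4 - (S + (-25 + S)/(26 + 0))/9 = 4 - (S + (-25 + S)/26)/9 = 4 - (S + (-25/26 + S/26))/9 = 4 - (-25/26 + 27*S/26)/9 = 4 + (25/234 - 3*S/26) = 961/234 - 3*S/26)
sqrt(l(-921) + 4801025) = sqrt((961/234 - 3/26*(-921)) + 4801025) = sqrt((961/234 + 2763/26) + 4801025) = sqrt(12914/117 + 4801025) = sqrt(561732839/117) = sqrt(7302526907)/39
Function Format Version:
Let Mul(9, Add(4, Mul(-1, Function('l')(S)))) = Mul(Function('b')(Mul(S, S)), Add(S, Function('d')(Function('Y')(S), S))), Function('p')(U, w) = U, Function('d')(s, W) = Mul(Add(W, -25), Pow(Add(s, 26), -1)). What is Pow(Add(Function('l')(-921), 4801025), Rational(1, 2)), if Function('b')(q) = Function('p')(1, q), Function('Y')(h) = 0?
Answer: Mul(Rational(1, 39), Pow(7302526907, Rational(1, 2))) ≈ 2191.1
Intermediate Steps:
Function('d')(s, W) = Mul(Pow(Add(26, s), -1), Add(-25, W)) (Function('d')(s, W) = Mul(Add(-25, W), Pow(Add(26, s), -1)) = Mul(Pow(Add(26, s), -1), Add(-25, W)))
Function('b')(q) = 1
Function('l')(S) = Add(Rational(961, 234), Mul(Rational(-3, 26), S)) (Function('l')(S) = Add(4, Mul(Rational(-1, 9), Mul(1, Add(S, Mul(Pow(Add(26, 0), -1), Add(-25, S)))))) = Add(4, Mul(Rational(-1, 9), Mul(1, Add(S, Mul(Pow(26, -1), Add(-25, S)))))) = Add(4, Mul(Rational(-1, 9), Mul(1, Add(S, Mul(Rational(1, 26), Add(-25, S)))))) = Add(4, Mul(Rational(-1, 9), Mul(1, Add(S, Add(Rational(-25, 26), Mul(Rational(1, 26), S)))))) = Add(4, Mul(Rational(-1, 9), Mul(1, Add(Rational(-25, 26), Mul(Rational(27, 26), S))))) = Add(4, Mul(Rational(-1, 9), Add(Rational(-25, 26), Mul(Rational(27, 26), S)))) = Add(4, Add(Rational(25, 234), Mul(Rational(-3, 26), S))) = Add(Rational(961, 234), Mul(Rational(-3, 26), S)))
Pow(Add(Function('l')(-921), 4801025), Rational(1, 2)) = Pow(Add(Add(Rational(961, 234), Mul(Rational(-3, 26), -921)), 4801025), Rational(1, 2)) = Pow(Add(Add(Rational(961, 234), Rational(2763, 26)), 4801025), Rational(1, 2)) = Pow(Add(Rational(12914, 117), 4801025), Rational(1, 2)) = Pow(Rational(561732839, 117), Rational(1, 2)) = Mul(Rational(1, 39), Pow(7302526907, Rational(1, 2)))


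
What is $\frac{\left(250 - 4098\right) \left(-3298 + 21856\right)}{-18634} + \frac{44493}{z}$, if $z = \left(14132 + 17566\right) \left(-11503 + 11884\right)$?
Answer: $\frac{143738211792859}{37506943782} \approx 3832.3$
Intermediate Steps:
$z = 12076938$ ($z = 31698 \cdot 381 = 12076938$)
$\frac{\left(250 - 4098\right) \left(-3298 + 21856\right)}{-18634} + \frac{44493}{z} = \frac{\left(250 - 4098\right) \left(-3298 + 21856\right)}{-18634} + \frac{44493}{12076938} = \left(-3848\right) 18558 \left(- \frac{1}{18634}\right) + 44493 \cdot \frac{1}{12076938} = \left(-71411184\right) \left(- \frac{1}{18634}\right) + \frac{14831}{4025646} = \frac{35705592}{9317} + \frac{14831}{4025646} = \frac{143738211792859}{37506943782}$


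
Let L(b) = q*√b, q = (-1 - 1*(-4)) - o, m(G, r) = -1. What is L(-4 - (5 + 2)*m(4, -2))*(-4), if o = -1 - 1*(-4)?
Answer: 0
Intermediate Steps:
o = 3 (o = -1 + 4 = 3)
q = 0 (q = (-1 - 1*(-4)) - 1*3 = (-1 + 4) - 3 = 3 - 3 = 0)
L(b) = 0 (L(b) = 0*√b = 0)
L(-4 - (5 + 2)*m(4, -2))*(-4) = 0*(-4) = 0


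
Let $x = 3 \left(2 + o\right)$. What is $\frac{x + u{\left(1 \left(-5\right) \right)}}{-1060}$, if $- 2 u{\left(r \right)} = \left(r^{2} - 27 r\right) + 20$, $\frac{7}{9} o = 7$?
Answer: $\frac{57}{1060} \approx 0.053774$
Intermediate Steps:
$o = 9$ ($o = \frac{9}{7} \cdot 7 = 9$)
$u{\left(r \right)} = -10 - \frac{r^{2}}{2} + \frac{27 r}{2}$ ($u{\left(r \right)} = - \frac{\left(r^{2} - 27 r\right) + 20}{2} = - \frac{20 + r^{2} - 27 r}{2} = -10 - \frac{r^{2}}{2} + \frac{27 r}{2}$)
$x = 33$ ($x = 3 \left(2 + 9\right) = 3 \cdot 11 = 33$)
$\frac{x + u{\left(1 \left(-5\right) \right)}}{-1060} = \frac{33 - \left(10 + \frac{25}{2} - \frac{27}{2} \left(-5\right)\right)}{-1060} = \left(33 - \left(\frac{155}{2} + \frac{25}{2}\right)\right) \left(- \frac{1}{1060}\right) = \left(33 - 90\right) \left(- \frac{1}{1060}\right) = \left(-57\right) \left(- \frac{1}{1060}\right) = \frac{57}{1060}$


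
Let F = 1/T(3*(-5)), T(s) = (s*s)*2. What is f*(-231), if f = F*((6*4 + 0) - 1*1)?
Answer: -1771/150 ≈ -11.807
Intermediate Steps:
T(s) = 2*s² (T(s) = s²*2 = 2*s²)
F = 1/450 (F = 1/(2*(3*(-5))²) = 1/(2*(-15)²) = 1/(2*225) = 1/450 ≈ 0.0022222)
f = 23/450 (f = ((6*4 + 0) - 1*1)/450 = ((24 + 0) - 1)/450 = (24 - 1)/450 = (1/450)*23 = 23/450 ≈ 0.051111)
f*(-231) = (23/450)*(-231) = -1771/150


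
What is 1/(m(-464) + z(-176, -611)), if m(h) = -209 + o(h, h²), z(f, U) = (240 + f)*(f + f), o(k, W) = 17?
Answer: -1/22720 ≈ -4.4014e-5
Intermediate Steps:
z(f, U) = 2*f*(240 + f) (z(f, U) = (240 + f)*(2*f) = 2*f*(240 + f))
m(h) = -192 (m(h) = -209 + 17 = -192)
1/(m(-464) + z(-176, -611)) = 1/(-192 + 2*(-176)*(240 - 176)) = 1/(-192 + 2*(-176)*64) = 1/(-192 - 22528) = 1/(-22720) = -1/22720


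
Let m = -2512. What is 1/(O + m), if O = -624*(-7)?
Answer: 1/1856 ≈ 0.00053879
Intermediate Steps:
O = 4368
1/(O + m) = 1/(4368 - 2512) = 1/1856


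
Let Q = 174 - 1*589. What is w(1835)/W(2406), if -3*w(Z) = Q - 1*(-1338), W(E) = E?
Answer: -923/7218 ≈ -0.12787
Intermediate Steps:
Q = -415 (Q = 174 - 589 = -415)
w(Z) = -923/3 (w(Z) = -(-415 - 1*(-1338))/3 = -(-415 + 1338)/3 = -⅓*923 = -923/3)
w(1835)/W(2406) = -923/3/2406 = -923/3*1/2406 = -923/7218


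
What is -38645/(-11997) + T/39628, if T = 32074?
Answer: 958107919/237708558 ≈ 4.0306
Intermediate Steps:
-38645/(-11997) + T/39628 = -38645/(-11997) + 32074/39628 = -38645*(-1/11997) + 32074*(1/39628) = 38645/11997 + 16037/19814 = 958107919/237708558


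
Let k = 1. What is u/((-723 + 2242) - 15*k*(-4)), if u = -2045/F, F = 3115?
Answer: -409/983717 ≈ -0.00041577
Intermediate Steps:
u = -409/623 (u = -2045/3115 = -2045*1/3115 = -409/623 ≈ -0.65650)
u/((-723 + 2242) - 15*k*(-4)) = -409/(623*((-723 + 2242) - 15*1*(-4))) = -409/(623*(1519 - 15*(-4))) = -409/(623*(1519 + 60)) = -409/623/1579 = -409/623*1/1579 = -409/983717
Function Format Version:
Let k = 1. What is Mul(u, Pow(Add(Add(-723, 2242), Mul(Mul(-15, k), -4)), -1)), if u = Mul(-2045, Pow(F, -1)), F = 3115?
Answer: Rational(-409, 983717) ≈ -0.00041577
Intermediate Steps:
u = Rational(-409, 623) (u = Mul(-2045, Pow(3115, -1)) = Mul(-2045, Rational(1, 3115)) = Rational(-409, 623) ≈ -0.65650)
Mul(u, Pow(Add(Add(-723, 2242), Mul(Mul(-15, k), -4)), -1)) = Mul(Rational(-409, 623), Pow(Add(Add(-723, 2242), Mul(Mul(-15, 1), -4)), -1)) = Mul(Rational(-409, 623), Pow(Add(1519, Mul(-15, -4)), -1)) = Mul(Rational(-409, 623), Pow(Add(1519, 60), -1)) = Mul(Rational(-409, 623), Pow(1579, -1)) = Mul(Rational(-409, 623), Rational(1, 1579)) = Rational(-409, 983717)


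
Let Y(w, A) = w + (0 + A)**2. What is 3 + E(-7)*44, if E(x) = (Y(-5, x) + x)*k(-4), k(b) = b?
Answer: -6509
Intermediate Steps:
Y(w, A) = w + A**2
E(x) = 20 - 4*x - 4*x**2 (E(x) = ((-5 + x**2) + x)*(-4) = (-5 + x + x**2)*(-4) = 20 - 4*x - 4*x**2)
3 + E(-7)*44 = 3 + (20 - 4*(-7) - 4*(-7)**2)*44 = 3 + (20 + 28 - 4*49)*44 = 3 + (20 + 28 - 196)*44 = 3 - 148*44 = 3 - 6512 = -6509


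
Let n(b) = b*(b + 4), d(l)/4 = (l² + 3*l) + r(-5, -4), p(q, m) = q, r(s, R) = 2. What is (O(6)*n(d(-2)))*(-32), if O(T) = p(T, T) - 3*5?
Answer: 0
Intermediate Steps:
d(l) = 8 + 4*l² + 12*l (d(l) = 4*((l² + 3*l) + 2) = 4*(2 + l² + 3*l) = 8 + 4*l² + 12*l)
O(T) = -15 + T (O(T) = T - 3*5 = T - 15 = -15 + T)
n(b) = b*(4 + b)
(O(6)*n(d(-2)))*(-32) = ((-15 + 6)*((8 + 4*(-2)² + 12*(-2))*(4 + (8 + 4*(-2)² + 12*(-2)))))*(-32) = -9*(8 + 4*4 - 24)*(4 + (8 + 4*4 - 24))*(-32) = -9*(8 + 16 - 24)*(4 + (8 + 16 - 24))*(-32) = -0*(4 + 0)*(-32) = -0*4*(-32) = -9*0*(-32) = 0*(-32) = 0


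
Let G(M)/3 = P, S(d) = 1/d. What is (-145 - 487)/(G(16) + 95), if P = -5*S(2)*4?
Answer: -632/65 ≈ -9.7231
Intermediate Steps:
S(d) = 1/d
P = -10 (P = -5/2*4 = -10)
G(M) = -30 (G(M) = 3*(-10) = -30)
(-145 - 487)/(G(16) + 95) = (-145 - 487)/(-30 + 95) = -632/65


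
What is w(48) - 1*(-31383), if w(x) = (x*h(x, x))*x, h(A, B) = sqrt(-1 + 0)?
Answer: 31383 + 2304*I ≈ 31383.0 + 2304.0*I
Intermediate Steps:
h(A, B) = I (h(A, B) = sqrt(-1) = I)
w(x) = I*x**2 (w(x) = (x*I)*x = (I*x)*x = I*x**2)
w(48) - 1*(-31383) = I*48**2 - 1*(-31383) = I*2304 + 31383 = 2304*I + 31383 = 31383 + 2304*I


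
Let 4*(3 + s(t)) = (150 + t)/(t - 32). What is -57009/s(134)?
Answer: 5814918/235 ≈ 24744.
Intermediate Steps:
s(t) = -3 + (150 + t)/(4*(-32 + t)) (s(t) = -3 + ((150 + t)/(t - 32))/4 = -3 + ((150 + t)/(-32 + t))/4 = -3 + (150 + t)/(4*(-32 + t)))
-57009/s(134) = -57009*4*(-32 + 134)/(534 - 11*134) = -57009*408/(534 - 1474) = -57009/((¼)*(1/102)*(-940)) = -57009/(-235/102) = -57009*(-102/235) = 5814918/235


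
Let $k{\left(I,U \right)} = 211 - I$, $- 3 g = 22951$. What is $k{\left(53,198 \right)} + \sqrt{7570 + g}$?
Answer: $158 + \frac{i \sqrt{723}}{3} \approx 158.0 + 8.9629 i$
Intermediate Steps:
$g = - \frac{22951}{3}$ ($g = \left(- \frac{1}{3}\right) 22951 = - \frac{22951}{3} \approx -7650.3$)
$k{\left(53,198 \right)} + \sqrt{7570 + g} = \left(211 - 53\right) + \sqrt{7570 - \frac{22951}{3}} = \left(211 - 53\right) + \sqrt{- \frac{241}{3}} = 158 + \frac{i \sqrt{723}}{3}$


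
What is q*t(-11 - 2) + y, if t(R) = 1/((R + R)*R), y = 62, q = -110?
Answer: 10423/169 ≈ 61.675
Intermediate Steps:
t(R) = 1/(2*R²) (t(R) = 1/(((2*R))*R) = (1/(2*R))/R = 1/(2*R²))
q*t(-11 - 2) + y = -55/(-11 - 2)² + 62 = -55/(-13)² + 62 = -55/169 + 62 = 10423/169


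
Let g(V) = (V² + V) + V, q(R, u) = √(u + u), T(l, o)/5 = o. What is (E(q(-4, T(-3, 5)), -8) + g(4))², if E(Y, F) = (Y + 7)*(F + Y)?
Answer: 374 - 180*√2 ≈ 119.44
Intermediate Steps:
T(l, o) = 5*o
q(R, u) = √2*√u (q(R, u) = √(2*u) = √2*√u)
g(V) = V² + 2*V (g(V) = (V + V²) + V = V² + 2*V)
E(Y, F) = (7 + Y)*(F + Y)
(E(q(-4, T(-3, 5)), -8) + g(4))² = (((√2*√(5*5))² + 7*(-8) + 7*(√2*√(5*5)) - 8*√2*√(5*5)) + 4*(2 + 4))² = (((√2*√25)² - 56 + 7*(√2*√25) - 8*√2*√25) + 4*6)² = (((√2*5)² - 56 + 7*(√2*5) - 8*√2*5) + 24)² = (((5*√2)² - 56 + 7*(5*√2) - 40*√2) + 24)² = ((50 - 56 + 35*√2 - 40*√2) + 24)² = ((-6 - 5*√2) + 24)² = (18 - 5*√2)²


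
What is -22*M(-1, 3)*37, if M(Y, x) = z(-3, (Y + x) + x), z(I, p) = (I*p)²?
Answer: -183150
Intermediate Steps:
z(I, p) = I²*p²
M(Y, x) = 9*(Y + 2*x)² (M(Y, x) = (-3)²*((Y + x) + x)² = 9*(Y + 2*x)²)
-22*M(-1, 3)*37 = -198*(-1 + 2*3)²*37 = -198*(-1 + 6)²*37 = -198*5²*37 = -198*25*37 = -22*225*37 = -4950*37 = -183150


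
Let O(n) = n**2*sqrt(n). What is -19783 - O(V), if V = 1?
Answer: -19784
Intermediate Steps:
O(n) = n**(5/2)
-19783 - O(V) = -19783 - 1**(5/2) = -19783 - 1*1 = -19783 - 1 = -19784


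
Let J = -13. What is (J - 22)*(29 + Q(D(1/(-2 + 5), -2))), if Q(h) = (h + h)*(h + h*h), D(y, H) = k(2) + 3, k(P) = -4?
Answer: -1015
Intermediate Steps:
D(y, H) = -1 (D(y, H) = -4 + 3 = -1)
Q(h) = 2*h*(h + h**2) (Q(h) = (2*h)*(h + h**2) = 2*h*(h + h**2))
(J - 22)*(29 + Q(D(1/(-2 + 5), -2))) = (-13 - 22)*(29 + 2*(-1)**2*(1 - 1)) = -35*(29 + 2*1*0) = -35*(29 + 0) = -35*29 = -1015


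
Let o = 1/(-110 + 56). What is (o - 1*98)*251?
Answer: -1328543/54 ≈ -24603.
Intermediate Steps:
o = -1/54 (o = 1/(-54) = -1/54 ≈ -0.018519)
(o - 1*98)*251 = (-1/54 - 1*98)*251 = (-1/54 - 98)*251 = -5293/54*251 = -1328543/54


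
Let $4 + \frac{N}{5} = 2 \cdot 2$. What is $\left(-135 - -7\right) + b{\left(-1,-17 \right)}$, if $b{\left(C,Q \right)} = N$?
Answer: $-128$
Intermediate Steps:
$N = 0$ ($N = -20 + 5 \cdot 2 \cdot 2 = -20 + 5 \cdot 4 = -20 + 20 = 0$)
$b{\left(C,Q \right)} = 0$
$\left(-135 - -7\right) + b{\left(-1,-17 \right)} = \left(-135 - -7\right) + 0 = \left(-135 + \left(-23 + 30\right)\right) + 0 = \left(-135 + 7\right) + 0 = -128 + 0 = -128$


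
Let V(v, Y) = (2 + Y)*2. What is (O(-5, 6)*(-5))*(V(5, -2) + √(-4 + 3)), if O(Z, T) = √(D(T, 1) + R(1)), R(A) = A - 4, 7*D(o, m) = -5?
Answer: 5*√182/7 ≈ 9.6362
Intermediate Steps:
D(o, m) = -5/7 (D(o, m) = (⅐)*(-5) = -5/7)
R(A) = -4 + A
O(Z, T) = I*√182/7 (O(Z, T) = √(-5/7 + (-4 + 1)) = √(-5/7 - 3) = √(-26/7) = I*√182/7)
V(v, Y) = 4 + 2*Y
(O(-5, 6)*(-5))*(V(5, -2) + √(-4 + 3)) = ((I*√182/7)*(-5))*((4 + 2*(-2)) + √(-4 + 3)) = (-5*I*√182/7)*((4 - 4) + √(-1)) = (-5*I*√182/7)*(0 + I) = (-5*I*√182/7)*I = 5*√182/7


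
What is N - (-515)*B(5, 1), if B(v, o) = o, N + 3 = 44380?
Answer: 44892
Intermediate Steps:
N = 44377 (N = -3 + 44380 = 44377)
N - (-515)*B(5, 1) = 44377 - (-515) = 44377 - 1*(-515) = 44377 + 515 = 44892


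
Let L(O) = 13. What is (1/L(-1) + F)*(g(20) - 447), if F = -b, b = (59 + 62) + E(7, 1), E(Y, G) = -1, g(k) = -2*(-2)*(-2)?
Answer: 54565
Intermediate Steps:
g(k) = -8 (g(k) = 4*(-2) = -8)
b = 120 (b = (59 + 62) - 1 = 121 - 1 = 120)
F = -120 (F = -1*120 = -120)
(1/L(-1) + F)*(g(20) - 447) = (1/13 - 120)*(-8 - 447) = (1/13 - 120)*(-455) = -1559/13*(-455) = 54565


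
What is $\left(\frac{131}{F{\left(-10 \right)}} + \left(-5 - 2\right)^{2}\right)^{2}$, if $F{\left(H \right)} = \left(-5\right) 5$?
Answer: $\frac{1196836}{625} \approx 1914.9$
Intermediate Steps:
$F{\left(H \right)} = -25$
$\left(\frac{131}{F{\left(-10 \right)}} + \left(-5 - 2\right)^{2}\right)^{2} = \left(\frac{131}{-25} + \left(-5 - 2\right)^{2}\right)^{2} = \left(131 \left(- \frac{1}{25}\right) + \left(-7\right)^{2}\right)^{2} = \left(- \frac{131}{25} + 49\right)^{2} = \left(\frac{1094}{25}\right)^{2} = \frac{1196836}{625}$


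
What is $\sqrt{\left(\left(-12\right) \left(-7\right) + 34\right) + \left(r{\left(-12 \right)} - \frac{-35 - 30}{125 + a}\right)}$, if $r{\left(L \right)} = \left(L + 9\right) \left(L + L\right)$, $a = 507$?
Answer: $\frac{\sqrt{18982910}}{316} \approx 13.788$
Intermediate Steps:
$r{\left(L \right)} = 2 L \left(9 + L\right)$ ($r{\left(L \right)} = \left(9 + L\right) 2 L = 2 L \left(9 + L\right)$)
$\sqrt{\left(\left(-12\right) \left(-7\right) + 34\right) + \left(r{\left(-12 \right)} - \frac{-35 - 30}{125 + a}\right)} = \sqrt{\left(\left(-12\right) \left(-7\right) + 34\right) - \left(24 \left(9 - 12\right) + \frac{-35 - 30}{125 + 507}\right)} = \sqrt{\left(84 + 34\right) + \left(2 \left(-12\right) \left(-3\right) - - \frac{65}{632}\right)} = \sqrt{118 + \left(72 - \left(-65\right) \frac{1}{632}\right)} = \sqrt{118 + \left(72 - - \frac{65}{632}\right)} = \sqrt{118 + \left(72 + \frac{65}{632}\right)} = \sqrt{118 + \frac{45569}{632}} = \sqrt{\frac{120145}{632}} = \frac{\sqrt{18982910}}{316}$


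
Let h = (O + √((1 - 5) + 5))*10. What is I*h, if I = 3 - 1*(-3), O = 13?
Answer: 840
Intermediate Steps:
I = 6 (I = 3 + 3 = 6)
h = 140 (h = (13 + √((1 - 5) + 5))*10 = (13 + √(-4 + 5))*10 = (13 + √1)*10 = (13 + 1)*10 = 14*10 = 140)
I*h = 6*140 = 840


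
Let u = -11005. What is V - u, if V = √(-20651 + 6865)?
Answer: 11005 + I*√13786 ≈ 11005.0 + 117.41*I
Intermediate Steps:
V = I*√13786 (V = √(-13786) = I*√13786 ≈ 117.41*I)
V - u = I*√13786 - 1*(-11005) = I*√13786 + 11005 = 11005 + I*√13786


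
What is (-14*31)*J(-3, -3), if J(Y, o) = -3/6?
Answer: 217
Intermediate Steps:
J(Y, o) = -½ (J(Y, o) = -3*⅙ = -½)
(-14*31)*J(-3, -3) = -14*31*(-½) = -434*(-½) = 217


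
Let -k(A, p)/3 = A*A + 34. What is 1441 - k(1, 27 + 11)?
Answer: 1546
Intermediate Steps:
k(A, p) = -102 - 3*A**2 (k(A, p) = -3*(A*A + 34) = -3*(A**2 + 34) = -3*(34 + A**2) = -102 - 3*A**2)
1441 - k(1, 27 + 11) = 1441 - (-102 - 3*1**2) = 1441 - (-102 - 3*1) = 1441 - (-102 - 3) = 1441 - 1*(-105) = 1441 + 105 = 1546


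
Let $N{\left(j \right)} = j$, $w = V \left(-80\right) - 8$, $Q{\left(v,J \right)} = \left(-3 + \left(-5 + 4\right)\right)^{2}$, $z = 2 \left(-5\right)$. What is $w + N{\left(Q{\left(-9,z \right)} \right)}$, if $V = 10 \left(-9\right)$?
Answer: $7208$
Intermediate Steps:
$z = -10$
$V = -90$
$Q{\left(v,J \right)} = 16$ ($Q{\left(v,J \right)} = \left(-3 - 1\right)^{2} = \left(-4\right)^{2} = 16$)
$w = 7192$ ($w = \left(-90\right) \left(-80\right) - 8 = 7200 - 8 = 7192$)
$w + N{\left(Q{\left(-9,z \right)} \right)} = 7192 + 16 = 7208$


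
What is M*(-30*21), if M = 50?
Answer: -31500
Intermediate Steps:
M*(-30*21) = 50*(-30*21) = 50*(-630) = -31500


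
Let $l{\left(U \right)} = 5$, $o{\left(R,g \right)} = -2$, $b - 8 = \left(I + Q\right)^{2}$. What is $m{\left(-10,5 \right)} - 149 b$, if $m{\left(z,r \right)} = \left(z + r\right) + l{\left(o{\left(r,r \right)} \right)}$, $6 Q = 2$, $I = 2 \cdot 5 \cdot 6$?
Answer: $- \frac{4892117}{9} \approx -5.4357 \cdot 10^{5}$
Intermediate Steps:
$I = 60$ ($I = 10 \cdot 6 = 60$)
$Q = \frac{1}{3}$ ($Q = \frac{1}{6} \cdot 2 = \frac{1}{3} \approx 0.33333$)
$b = \frac{32833}{9}$ ($b = 8 + \left(60 + \frac{1}{3}\right)^{2} = 8 + \left(\frac{181}{3}\right)^{2} = 8 + \frac{32761}{9} = \frac{32833}{9} \approx 3648.1$)
$m{\left(z,r \right)} = 5 + r + z$ ($m{\left(z,r \right)} = \left(z + r\right) + 5 = \left(r + z\right) + 5 = 5 + r + z$)
$m{\left(-10,5 \right)} - 149 b = \left(5 + 5 - 10\right) - \frac{4892117}{9} = 0 - \frac{4892117}{9} = - \frac{4892117}{9}$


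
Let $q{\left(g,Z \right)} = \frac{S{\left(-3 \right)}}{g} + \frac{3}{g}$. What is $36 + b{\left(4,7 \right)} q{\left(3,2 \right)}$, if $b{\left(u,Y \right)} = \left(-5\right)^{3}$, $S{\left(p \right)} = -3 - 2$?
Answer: $\frac{358}{3} \approx 119.33$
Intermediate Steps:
$S{\left(p \right)} = -5$ ($S{\left(p \right)} = -3 - 2 = -5$)
$b{\left(u,Y \right)} = -125$
$q{\left(g,Z \right)} = - \frac{2}{g}$ ($q{\left(g,Z \right)} = - \frac{5}{g} + \frac{3}{g} = - \frac{2}{g}$)
$36 + b{\left(4,7 \right)} q{\left(3,2 \right)} = 36 - 125 \left(- \frac{2}{3}\right) = 36 - 125 \left(\left(-2\right) \frac{1}{3}\right) = 36 - - \frac{250}{3} = 36 + \frac{250}{3} = \frac{358}{3}$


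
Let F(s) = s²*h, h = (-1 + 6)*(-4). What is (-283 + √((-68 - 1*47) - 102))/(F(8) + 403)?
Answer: 283/877 - I*√217/877 ≈ 0.32269 - 0.016797*I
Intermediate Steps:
h = -20 (h = 5*(-4) = -20)
F(s) = -20*s² (F(s) = s²*(-20) = -20*s²)
(-283 + √((-68 - 1*47) - 102))/(F(8) + 403) = (-283 + √((-68 - 1*47) - 102))/(-20*8² + 403) = (-283 + √((-68 - 47) - 102))/(-20*64 + 403) = (-283 + √(-115 - 102))/(-1280 + 403) = (-283 + √(-217))/(-877) = (-283 + I*√217)*(-1/877) = 283/877 - I*√217/877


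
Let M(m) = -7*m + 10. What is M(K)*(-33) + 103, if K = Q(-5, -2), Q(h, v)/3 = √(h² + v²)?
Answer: -227 + 693*√29 ≈ 3504.9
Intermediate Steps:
Q(h, v) = 3*√(h² + v²)
K = 3*√29 (K = 3*√((-5)² + (-2)²) = 3*√(25 + 4) = 3*√29 ≈ 16.155)
M(m) = 10 - 7*m
M(K)*(-33) + 103 = (10 - 21*√29)*(-33) + 103 = (-330 + 693*√29) + 103 = -227 + 693*√29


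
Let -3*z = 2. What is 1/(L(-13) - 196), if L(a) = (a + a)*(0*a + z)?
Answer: -3/536 ≈ -0.0055970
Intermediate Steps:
z = -⅔ (z = -⅓*2 = -⅔ ≈ -0.66667)
L(a) = -4*a/3 (L(a) = (a + a)*(0*a - ⅔) = (2*a)*(0 - ⅔) = (2*a)*(-⅔) = -4*a/3)
1/(L(-13) - 196) = 1/(-4/3*(-13) - 196) = 1/(52/3 - 196) = 1/(-536/3) = -3/536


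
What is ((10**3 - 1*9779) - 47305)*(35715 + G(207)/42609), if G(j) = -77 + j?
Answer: -12192505886780/6087 ≈ -2.0030e+9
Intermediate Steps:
((10**3 - 1*9779) - 47305)*(35715 + G(207)/42609) = ((10**3 - 1*9779) - 47305)*(35715 + (-77 + 207)/42609) = ((1000 - 9779) - 47305)*(35715 + 130*(1/42609)) = (-8779 - 47305)*(35715 + 130/42609) = -56084*1521780565/42609 = -12192505886780/6087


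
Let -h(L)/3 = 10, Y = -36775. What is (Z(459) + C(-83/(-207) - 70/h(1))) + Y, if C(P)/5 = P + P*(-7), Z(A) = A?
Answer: -2511464/69 ≈ -36398.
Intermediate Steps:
h(L) = -30 (h(L) = -3*10 = -30)
C(P) = -30*P (C(P) = 5*(P + P*(-7)) = 5*(P - 7*P) = 5*(-6*P) = -30*P)
(Z(459) + C(-83/(-207) - 70/h(1))) + Y = (459 - 30*(-83/(-207) - 70/(-30))) - 36775 = (459 - 30*(-83*(-1/207) - 70*(-1/30))) - 36775 = (459 - 30*(83/207 + 7/3)) - 36775 = (459 - 30*566/207) - 36775 = (459 - 5660/69) - 36775 = 26011/69 - 36775 = -2511464/69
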